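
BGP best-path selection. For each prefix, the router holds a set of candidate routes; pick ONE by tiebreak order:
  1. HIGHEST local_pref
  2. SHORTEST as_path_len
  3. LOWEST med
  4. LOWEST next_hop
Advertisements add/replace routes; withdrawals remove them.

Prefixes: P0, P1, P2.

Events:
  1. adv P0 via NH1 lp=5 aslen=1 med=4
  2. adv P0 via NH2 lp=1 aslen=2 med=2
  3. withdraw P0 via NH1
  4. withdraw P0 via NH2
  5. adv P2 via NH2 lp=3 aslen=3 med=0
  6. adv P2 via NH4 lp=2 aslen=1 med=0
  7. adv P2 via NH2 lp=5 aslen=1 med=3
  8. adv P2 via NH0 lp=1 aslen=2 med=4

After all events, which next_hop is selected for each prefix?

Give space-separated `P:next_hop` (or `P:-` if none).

Op 1: best P0=NH1 P1=- P2=-
Op 2: best P0=NH1 P1=- P2=-
Op 3: best P0=NH2 P1=- P2=-
Op 4: best P0=- P1=- P2=-
Op 5: best P0=- P1=- P2=NH2
Op 6: best P0=- P1=- P2=NH2
Op 7: best P0=- P1=- P2=NH2
Op 8: best P0=- P1=- P2=NH2

Answer: P0:- P1:- P2:NH2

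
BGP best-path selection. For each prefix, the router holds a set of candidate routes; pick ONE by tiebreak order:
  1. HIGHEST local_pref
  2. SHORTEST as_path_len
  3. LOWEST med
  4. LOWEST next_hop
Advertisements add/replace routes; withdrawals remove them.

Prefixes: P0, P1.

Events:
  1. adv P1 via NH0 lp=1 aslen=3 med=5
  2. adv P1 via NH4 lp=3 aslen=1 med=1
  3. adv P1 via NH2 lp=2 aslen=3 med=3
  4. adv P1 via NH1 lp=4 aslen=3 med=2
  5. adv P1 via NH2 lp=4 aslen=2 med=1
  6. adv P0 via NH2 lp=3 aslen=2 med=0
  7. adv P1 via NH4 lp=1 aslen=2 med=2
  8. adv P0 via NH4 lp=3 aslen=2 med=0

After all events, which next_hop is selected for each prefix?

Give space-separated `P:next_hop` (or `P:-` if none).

Answer: P0:NH2 P1:NH2

Derivation:
Op 1: best P0=- P1=NH0
Op 2: best P0=- P1=NH4
Op 3: best P0=- P1=NH4
Op 4: best P0=- P1=NH1
Op 5: best P0=- P1=NH2
Op 6: best P0=NH2 P1=NH2
Op 7: best P0=NH2 P1=NH2
Op 8: best P0=NH2 P1=NH2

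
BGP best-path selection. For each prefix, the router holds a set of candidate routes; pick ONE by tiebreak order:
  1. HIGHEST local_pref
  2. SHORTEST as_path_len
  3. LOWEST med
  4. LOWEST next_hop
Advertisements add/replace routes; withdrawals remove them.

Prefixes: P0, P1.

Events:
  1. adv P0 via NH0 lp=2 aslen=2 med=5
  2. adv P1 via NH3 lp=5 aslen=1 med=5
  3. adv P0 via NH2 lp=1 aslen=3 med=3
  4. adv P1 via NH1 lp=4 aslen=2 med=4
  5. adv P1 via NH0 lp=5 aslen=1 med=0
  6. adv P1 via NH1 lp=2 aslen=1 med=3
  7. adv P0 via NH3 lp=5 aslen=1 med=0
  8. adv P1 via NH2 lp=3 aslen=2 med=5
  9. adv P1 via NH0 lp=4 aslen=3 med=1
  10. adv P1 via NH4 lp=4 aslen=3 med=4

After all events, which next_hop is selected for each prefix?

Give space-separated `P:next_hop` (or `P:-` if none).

Answer: P0:NH3 P1:NH3

Derivation:
Op 1: best P0=NH0 P1=-
Op 2: best P0=NH0 P1=NH3
Op 3: best P0=NH0 P1=NH3
Op 4: best P0=NH0 P1=NH3
Op 5: best P0=NH0 P1=NH0
Op 6: best P0=NH0 P1=NH0
Op 7: best P0=NH3 P1=NH0
Op 8: best P0=NH3 P1=NH0
Op 9: best P0=NH3 P1=NH3
Op 10: best P0=NH3 P1=NH3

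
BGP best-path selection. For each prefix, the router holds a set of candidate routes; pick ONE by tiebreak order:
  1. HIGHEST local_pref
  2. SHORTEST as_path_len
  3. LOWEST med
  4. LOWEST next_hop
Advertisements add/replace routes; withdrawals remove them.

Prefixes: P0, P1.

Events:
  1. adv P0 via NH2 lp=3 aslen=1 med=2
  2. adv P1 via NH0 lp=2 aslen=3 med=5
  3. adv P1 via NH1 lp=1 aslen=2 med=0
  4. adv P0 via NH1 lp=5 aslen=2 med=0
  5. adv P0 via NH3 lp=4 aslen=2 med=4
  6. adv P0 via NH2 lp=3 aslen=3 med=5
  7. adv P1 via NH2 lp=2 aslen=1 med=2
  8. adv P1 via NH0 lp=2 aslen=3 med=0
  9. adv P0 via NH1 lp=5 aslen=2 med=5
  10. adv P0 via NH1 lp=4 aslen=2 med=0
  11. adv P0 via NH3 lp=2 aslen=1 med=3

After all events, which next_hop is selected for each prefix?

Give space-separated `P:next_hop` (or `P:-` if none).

Answer: P0:NH1 P1:NH2

Derivation:
Op 1: best P0=NH2 P1=-
Op 2: best P0=NH2 P1=NH0
Op 3: best P0=NH2 P1=NH0
Op 4: best P0=NH1 P1=NH0
Op 5: best P0=NH1 P1=NH0
Op 6: best P0=NH1 P1=NH0
Op 7: best P0=NH1 P1=NH2
Op 8: best P0=NH1 P1=NH2
Op 9: best P0=NH1 P1=NH2
Op 10: best P0=NH1 P1=NH2
Op 11: best P0=NH1 P1=NH2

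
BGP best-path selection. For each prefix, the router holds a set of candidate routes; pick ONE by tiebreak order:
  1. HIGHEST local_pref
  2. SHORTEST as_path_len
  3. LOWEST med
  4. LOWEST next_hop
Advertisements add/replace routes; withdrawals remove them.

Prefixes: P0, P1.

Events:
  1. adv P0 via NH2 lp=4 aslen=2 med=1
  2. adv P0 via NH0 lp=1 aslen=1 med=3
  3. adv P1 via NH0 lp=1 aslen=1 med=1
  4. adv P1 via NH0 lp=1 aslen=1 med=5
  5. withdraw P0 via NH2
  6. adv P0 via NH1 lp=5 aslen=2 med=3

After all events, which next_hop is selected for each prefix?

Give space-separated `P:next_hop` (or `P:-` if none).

Answer: P0:NH1 P1:NH0

Derivation:
Op 1: best P0=NH2 P1=-
Op 2: best P0=NH2 P1=-
Op 3: best P0=NH2 P1=NH0
Op 4: best P0=NH2 P1=NH0
Op 5: best P0=NH0 P1=NH0
Op 6: best P0=NH1 P1=NH0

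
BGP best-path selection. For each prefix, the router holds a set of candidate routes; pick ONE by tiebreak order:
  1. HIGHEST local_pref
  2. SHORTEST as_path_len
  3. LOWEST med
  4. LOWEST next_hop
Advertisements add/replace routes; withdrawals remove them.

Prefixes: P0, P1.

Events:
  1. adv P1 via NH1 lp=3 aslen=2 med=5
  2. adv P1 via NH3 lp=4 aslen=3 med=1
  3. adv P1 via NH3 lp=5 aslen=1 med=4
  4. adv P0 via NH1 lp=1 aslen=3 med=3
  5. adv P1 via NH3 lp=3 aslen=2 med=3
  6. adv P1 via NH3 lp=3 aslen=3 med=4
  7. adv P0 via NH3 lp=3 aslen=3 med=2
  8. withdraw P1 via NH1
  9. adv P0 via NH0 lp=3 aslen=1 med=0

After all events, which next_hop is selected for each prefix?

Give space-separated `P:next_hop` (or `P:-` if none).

Answer: P0:NH0 P1:NH3

Derivation:
Op 1: best P0=- P1=NH1
Op 2: best P0=- P1=NH3
Op 3: best P0=- P1=NH3
Op 4: best P0=NH1 P1=NH3
Op 5: best P0=NH1 P1=NH3
Op 6: best P0=NH1 P1=NH1
Op 7: best P0=NH3 P1=NH1
Op 8: best P0=NH3 P1=NH3
Op 9: best P0=NH0 P1=NH3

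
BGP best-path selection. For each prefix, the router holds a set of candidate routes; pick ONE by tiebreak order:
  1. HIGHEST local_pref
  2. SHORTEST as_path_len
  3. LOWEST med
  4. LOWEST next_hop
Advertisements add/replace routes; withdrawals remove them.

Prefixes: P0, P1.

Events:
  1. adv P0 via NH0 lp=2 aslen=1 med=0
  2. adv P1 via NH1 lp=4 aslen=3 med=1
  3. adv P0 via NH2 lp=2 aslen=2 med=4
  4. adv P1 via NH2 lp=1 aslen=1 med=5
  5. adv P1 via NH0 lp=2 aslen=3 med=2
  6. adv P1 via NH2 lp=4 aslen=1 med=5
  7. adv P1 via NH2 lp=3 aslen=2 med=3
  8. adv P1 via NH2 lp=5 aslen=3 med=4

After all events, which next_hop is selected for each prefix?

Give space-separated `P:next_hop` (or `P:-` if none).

Op 1: best P0=NH0 P1=-
Op 2: best P0=NH0 P1=NH1
Op 3: best P0=NH0 P1=NH1
Op 4: best P0=NH0 P1=NH1
Op 5: best P0=NH0 P1=NH1
Op 6: best P0=NH0 P1=NH2
Op 7: best P0=NH0 P1=NH1
Op 8: best P0=NH0 P1=NH2

Answer: P0:NH0 P1:NH2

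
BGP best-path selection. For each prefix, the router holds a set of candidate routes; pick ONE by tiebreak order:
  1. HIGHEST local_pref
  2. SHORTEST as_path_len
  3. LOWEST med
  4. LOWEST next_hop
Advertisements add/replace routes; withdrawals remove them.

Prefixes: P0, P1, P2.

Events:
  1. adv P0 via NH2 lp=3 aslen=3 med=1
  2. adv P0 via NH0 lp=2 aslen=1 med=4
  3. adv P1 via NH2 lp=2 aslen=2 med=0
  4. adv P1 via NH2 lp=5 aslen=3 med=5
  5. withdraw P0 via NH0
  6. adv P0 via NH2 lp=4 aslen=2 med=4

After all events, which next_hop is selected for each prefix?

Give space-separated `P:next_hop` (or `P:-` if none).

Answer: P0:NH2 P1:NH2 P2:-

Derivation:
Op 1: best P0=NH2 P1=- P2=-
Op 2: best P0=NH2 P1=- P2=-
Op 3: best P0=NH2 P1=NH2 P2=-
Op 4: best P0=NH2 P1=NH2 P2=-
Op 5: best P0=NH2 P1=NH2 P2=-
Op 6: best P0=NH2 P1=NH2 P2=-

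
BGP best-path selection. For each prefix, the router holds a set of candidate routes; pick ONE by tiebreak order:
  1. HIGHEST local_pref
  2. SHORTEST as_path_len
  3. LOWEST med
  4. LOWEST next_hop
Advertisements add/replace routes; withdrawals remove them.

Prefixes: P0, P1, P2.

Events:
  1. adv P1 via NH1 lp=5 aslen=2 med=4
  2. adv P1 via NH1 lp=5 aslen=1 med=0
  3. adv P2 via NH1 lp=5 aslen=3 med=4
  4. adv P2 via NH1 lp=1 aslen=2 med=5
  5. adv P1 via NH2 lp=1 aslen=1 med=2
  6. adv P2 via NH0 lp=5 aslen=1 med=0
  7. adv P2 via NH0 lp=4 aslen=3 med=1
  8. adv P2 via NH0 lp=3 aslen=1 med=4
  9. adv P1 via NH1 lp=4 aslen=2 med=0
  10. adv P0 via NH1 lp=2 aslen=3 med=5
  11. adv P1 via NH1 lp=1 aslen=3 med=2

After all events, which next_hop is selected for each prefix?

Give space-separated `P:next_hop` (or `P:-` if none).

Op 1: best P0=- P1=NH1 P2=-
Op 2: best P0=- P1=NH1 P2=-
Op 3: best P0=- P1=NH1 P2=NH1
Op 4: best P0=- P1=NH1 P2=NH1
Op 5: best P0=- P1=NH1 P2=NH1
Op 6: best P0=- P1=NH1 P2=NH0
Op 7: best P0=- P1=NH1 P2=NH0
Op 8: best P0=- P1=NH1 P2=NH0
Op 9: best P0=- P1=NH1 P2=NH0
Op 10: best P0=NH1 P1=NH1 P2=NH0
Op 11: best P0=NH1 P1=NH2 P2=NH0

Answer: P0:NH1 P1:NH2 P2:NH0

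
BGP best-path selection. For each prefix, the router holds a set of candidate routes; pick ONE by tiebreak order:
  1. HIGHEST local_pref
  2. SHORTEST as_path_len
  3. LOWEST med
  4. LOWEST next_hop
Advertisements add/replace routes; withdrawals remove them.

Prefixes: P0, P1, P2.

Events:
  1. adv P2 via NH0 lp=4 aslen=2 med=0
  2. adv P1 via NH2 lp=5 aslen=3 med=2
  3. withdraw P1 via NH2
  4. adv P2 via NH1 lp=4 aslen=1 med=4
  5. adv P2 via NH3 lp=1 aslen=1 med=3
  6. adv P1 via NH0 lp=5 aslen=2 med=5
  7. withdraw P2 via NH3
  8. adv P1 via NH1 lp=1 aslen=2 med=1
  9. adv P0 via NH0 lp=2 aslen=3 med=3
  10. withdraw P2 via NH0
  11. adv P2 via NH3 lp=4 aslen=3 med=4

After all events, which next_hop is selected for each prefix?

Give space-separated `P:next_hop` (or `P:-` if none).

Op 1: best P0=- P1=- P2=NH0
Op 2: best P0=- P1=NH2 P2=NH0
Op 3: best P0=- P1=- P2=NH0
Op 4: best P0=- P1=- P2=NH1
Op 5: best P0=- P1=- P2=NH1
Op 6: best P0=- P1=NH0 P2=NH1
Op 7: best P0=- P1=NH0 P2=NH1
Op 8: best P0=- P1=NH0 P2=NH1
Op 9: best P0=NH0 P1=NH0 P2=NH1
Op 10: best P0=NH0 P1=NH0 P2=NH1
Op 11: best P0=NH0 P1=NH0 P2=NH1

Answer: P0:NH0 P1:NH0 P2:NH1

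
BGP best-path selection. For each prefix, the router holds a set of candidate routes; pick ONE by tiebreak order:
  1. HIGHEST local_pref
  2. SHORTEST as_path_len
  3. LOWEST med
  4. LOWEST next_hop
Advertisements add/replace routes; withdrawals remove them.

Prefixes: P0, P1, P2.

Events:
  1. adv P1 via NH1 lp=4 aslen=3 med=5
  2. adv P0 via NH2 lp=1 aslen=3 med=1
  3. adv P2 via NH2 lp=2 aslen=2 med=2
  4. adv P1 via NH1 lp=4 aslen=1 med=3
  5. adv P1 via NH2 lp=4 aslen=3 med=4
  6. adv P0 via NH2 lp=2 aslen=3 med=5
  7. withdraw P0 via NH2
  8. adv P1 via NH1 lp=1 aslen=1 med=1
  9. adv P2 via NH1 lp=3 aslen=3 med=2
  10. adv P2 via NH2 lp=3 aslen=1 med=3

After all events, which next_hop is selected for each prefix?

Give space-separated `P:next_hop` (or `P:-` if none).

Op 1: best P0=- P1=NH1 P2=-
Op 2: best P0=NH2 P1=NH1 P2=-
Op 3: best P0=NH2 P1=NH1 P2=NH2
Op 4: best P0=NH2 P1=NH1 P2=NH2
Op 5: best P0=NH2 P1=NH1 P2=NH2
Op 6: best P0=NH2 P1=NH1 P2=NH2
Op 7: best P0=- P1=NH1 P2=NH2
Op 8: best P0=- P1=NH2 P2=NH2
Op 9: best P0=- P1=NH2 P2=NH1
Op 10: best P0=- P1=NH2 P2=NH2

Answer: P0:- P1:NH2 P2:NH2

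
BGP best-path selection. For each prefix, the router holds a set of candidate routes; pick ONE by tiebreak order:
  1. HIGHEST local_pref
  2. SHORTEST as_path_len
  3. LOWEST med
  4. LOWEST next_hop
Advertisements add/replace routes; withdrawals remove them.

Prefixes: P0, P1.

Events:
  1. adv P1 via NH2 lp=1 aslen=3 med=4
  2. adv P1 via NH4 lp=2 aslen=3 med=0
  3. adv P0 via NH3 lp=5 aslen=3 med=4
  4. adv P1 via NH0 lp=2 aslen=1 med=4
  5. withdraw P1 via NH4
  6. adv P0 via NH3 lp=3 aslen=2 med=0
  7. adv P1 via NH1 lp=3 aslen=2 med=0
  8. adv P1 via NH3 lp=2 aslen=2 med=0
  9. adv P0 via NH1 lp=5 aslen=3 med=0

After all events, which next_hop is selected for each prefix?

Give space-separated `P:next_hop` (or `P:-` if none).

Answer: P0:NH1 P1:NH1

Derivation:
Op 1: best P0=- P1=NH2
Op 2: best P0=- P1=NH4
Op 3: best P0=NH3 P1=NH4
Op 4: best P0=NH3 P1=NH0
Op 5: best P0=NH3 P1=NH0
Op 6: best P0=NH3 P1=NH0
Op 7: best P0=NH3 P1=NH1
Op 8: best P0=NH3 P1=NH1
Op 9: best P0=NH1 P1=NH1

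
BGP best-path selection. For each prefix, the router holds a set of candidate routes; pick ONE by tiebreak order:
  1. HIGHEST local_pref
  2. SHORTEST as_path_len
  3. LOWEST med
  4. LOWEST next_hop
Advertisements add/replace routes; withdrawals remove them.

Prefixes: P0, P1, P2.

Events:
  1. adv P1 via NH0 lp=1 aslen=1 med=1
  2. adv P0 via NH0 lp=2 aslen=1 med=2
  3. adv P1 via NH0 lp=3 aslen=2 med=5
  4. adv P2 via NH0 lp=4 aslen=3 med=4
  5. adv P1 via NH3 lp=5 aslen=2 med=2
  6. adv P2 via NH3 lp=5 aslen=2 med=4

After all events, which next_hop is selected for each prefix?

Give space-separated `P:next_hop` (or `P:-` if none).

Op 1: best P0=- P1=NH0 P2=-
Op 2: best P0=NH0 P1=NH0 P2=-
Op 3: best P0=NH0 P1=NH0 P2=-
Op 4: best P0=NH0 P1=NH0 P2=NH0
Op 5: best P0=NH0 P1=NH3 P2=NH0
Op 6: best P0=NH0 P1=NH3 P2=NH3

Answer: P0:NH0 P1:NH3 P2:NH3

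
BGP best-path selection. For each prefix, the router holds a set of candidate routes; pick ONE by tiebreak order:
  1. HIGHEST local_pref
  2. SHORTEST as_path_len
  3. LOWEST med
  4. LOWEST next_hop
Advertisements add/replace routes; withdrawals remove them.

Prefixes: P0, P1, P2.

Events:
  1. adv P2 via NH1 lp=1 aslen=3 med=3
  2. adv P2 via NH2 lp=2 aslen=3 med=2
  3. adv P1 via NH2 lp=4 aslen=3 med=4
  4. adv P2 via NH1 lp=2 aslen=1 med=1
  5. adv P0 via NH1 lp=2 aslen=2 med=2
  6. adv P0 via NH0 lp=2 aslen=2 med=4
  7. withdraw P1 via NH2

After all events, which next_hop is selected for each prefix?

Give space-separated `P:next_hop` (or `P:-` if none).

Op 1: best P0=- P1=- P2=NH1
Op 2: best P0=- P1=- P2=NH2
Op 3: best P0=- P1=NH2 P2=NH2
Op 4: best P0=- P1=NH2 P2=NH1
Op 5: best P0=NH1 P1=NH2 P2=NH1
Op 6: best P0=NH1 P1=NH2 P2=NH1
Op 7: best P0=NH1 P1=- P2=NH1

Answer: P0:NH1 P1:- P2:NH1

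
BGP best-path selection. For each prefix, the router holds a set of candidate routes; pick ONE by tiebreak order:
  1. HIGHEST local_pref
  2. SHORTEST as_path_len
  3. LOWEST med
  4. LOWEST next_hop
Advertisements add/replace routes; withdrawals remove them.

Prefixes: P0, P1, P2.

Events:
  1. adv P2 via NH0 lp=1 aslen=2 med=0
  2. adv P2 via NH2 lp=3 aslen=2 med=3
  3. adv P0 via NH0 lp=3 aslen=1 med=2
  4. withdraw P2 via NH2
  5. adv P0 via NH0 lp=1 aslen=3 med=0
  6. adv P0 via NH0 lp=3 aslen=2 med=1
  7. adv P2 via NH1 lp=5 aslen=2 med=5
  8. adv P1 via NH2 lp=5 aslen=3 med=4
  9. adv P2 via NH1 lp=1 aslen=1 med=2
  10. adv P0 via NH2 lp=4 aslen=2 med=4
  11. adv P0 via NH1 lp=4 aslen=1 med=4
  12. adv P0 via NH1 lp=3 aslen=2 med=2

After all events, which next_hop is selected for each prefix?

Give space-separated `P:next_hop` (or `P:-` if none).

Answer: P0:NH2 P1:NH2 P2:NH1

Derivation:
Op 1: best P0=- P1=- P2=NH0
Op 2: best P0=- P1=- P2=NH2
Op 3: best P0=NH0 P1=- P2=NH2
Op 4: best P0=NH0 P1=- P2=NH0
Op 5: best P0=NH0 P1=- P2=NH0
Op 6: best P0=NH0 P1=- P2=NH0
Op 7: best P0=NH0 P1=- P2=NH1
Op 8: best P0=NH0 P1=NH2 P2=NH1
Op 9: best P0=NH0 P1=NH2 P2=NH1
Op 10: best P0=NH2 P1=NH2 P2=NH1
Op 11: best P0=NH1 P1=NH2 P2=NH1
Op 12: best P0=NH2 P1=NH2 P2=NH1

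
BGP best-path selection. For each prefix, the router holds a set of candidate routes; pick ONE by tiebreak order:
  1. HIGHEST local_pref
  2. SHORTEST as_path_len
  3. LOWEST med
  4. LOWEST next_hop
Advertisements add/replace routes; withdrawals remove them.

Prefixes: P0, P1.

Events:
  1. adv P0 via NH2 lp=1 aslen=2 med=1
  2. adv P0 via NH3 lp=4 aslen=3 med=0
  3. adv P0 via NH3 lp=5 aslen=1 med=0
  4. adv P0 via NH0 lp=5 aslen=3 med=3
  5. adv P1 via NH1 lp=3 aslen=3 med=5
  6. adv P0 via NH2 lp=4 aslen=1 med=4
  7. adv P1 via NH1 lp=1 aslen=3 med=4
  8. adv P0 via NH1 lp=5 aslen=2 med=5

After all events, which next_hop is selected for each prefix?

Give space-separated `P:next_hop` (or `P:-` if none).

Op 1: best P0=NH2 P1=-
Op 2: best P0=NH3 P1=-
Op 3: best P0=NH3 P1=-
Op 4: best P0=NH3 P1=-
Op 5: best P0=NH3 P1=NH1
Op 6: best P0=NH3 P1=NH1
Op 7: best P0=NH3 P1=NH1
Op 8: best P0=NH3 P1=NH1

Answer: P0:NH3 P1:NH1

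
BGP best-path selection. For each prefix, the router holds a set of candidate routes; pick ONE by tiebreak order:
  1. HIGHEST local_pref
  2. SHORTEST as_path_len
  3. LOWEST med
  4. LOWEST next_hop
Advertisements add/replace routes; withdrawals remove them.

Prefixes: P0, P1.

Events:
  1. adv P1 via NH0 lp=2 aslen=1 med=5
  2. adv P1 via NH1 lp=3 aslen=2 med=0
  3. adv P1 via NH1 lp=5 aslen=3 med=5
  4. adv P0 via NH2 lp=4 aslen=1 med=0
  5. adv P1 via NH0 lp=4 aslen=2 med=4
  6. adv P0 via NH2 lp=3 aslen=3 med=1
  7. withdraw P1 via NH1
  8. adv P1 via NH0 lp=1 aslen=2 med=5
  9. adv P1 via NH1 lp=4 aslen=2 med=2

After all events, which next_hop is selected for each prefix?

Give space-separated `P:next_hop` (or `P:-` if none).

Answer: P0:NH2 P1:NH1

Derivation:
Op 1: best P0=- P1=NH0
Op 2: best P0=- P1=NH1
Op 3: best P0=- P1=NH1
Op 4: best P0=NH2 P1=NH1
Op 5: best P0=NH2 P1=NH1
Op 6: best P0=NH2 P1=NH1
Op 7: best P0=NH2 P1=NH0
Op 8: best P0=NH2 P1=NH0
Op 9: best P0=NH2 P1=NH1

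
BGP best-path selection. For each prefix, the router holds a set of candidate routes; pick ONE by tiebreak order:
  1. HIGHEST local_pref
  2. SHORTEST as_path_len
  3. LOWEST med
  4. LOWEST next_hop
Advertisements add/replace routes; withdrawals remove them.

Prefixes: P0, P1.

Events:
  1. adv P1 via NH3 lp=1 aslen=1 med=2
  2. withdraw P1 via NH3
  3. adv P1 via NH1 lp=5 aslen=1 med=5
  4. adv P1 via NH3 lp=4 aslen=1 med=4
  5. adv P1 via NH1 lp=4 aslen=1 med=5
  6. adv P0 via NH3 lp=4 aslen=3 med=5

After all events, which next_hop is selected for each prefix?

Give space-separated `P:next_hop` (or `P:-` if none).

Answer: P0:NH3 P1:NH3

Derivation:
Op 1: best P0=- P1=NH3
Op 2: best P0=- P1=-
Op 3: best P0=- P1=NH1
Op 4: best P0=- P1=NH1
Op 5: best P0=- P1=NH3
Op 6: best P0=NH3 P1=NH3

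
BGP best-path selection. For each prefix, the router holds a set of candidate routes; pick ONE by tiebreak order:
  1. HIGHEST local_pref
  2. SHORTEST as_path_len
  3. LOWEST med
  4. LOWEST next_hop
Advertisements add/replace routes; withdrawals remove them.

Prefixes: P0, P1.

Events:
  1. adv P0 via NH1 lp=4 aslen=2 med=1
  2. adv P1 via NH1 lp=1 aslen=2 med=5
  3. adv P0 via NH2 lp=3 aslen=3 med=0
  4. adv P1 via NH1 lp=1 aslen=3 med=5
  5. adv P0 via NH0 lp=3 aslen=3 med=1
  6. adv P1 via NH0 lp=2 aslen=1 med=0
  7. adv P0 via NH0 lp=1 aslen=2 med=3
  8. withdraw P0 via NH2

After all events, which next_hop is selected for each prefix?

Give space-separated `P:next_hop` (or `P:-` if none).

Answer: P0:NH1 P1:NH0

Derivation:
Op 1: best P0=NH1 P1=-
Op 2: best P0=NH1 P1=NH1
Op 3: best P0=NH1 P1=NH1
Op 4: best P0=NH1 P1=NH1
Op 5: best P0=NH1 P1=NH1
Op 6: best P0=NH1 P1=NH0
Op 7: best P0=NH1 P1=NH0
Op 8: best P0=NH1 P1=NH0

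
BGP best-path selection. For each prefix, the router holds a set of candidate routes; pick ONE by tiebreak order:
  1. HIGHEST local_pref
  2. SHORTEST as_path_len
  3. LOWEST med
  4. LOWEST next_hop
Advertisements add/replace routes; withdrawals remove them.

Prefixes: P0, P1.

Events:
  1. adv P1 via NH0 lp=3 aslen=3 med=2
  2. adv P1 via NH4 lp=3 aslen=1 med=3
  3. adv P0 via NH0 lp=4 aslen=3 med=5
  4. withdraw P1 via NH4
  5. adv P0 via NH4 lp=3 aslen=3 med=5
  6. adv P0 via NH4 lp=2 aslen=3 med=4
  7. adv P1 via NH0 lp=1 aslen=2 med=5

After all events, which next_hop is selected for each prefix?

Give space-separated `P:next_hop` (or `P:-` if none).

Answer: P0:NH0 P1:NH0

Derivation:
Op 1: best P0=- P1=NH0
Op 2: best P0=- P1=NH4
Op 3: best P0=NH0 P1=NH4
Op 4: best P0=NH0 P1=NH0
Op 5: best P0=NH0 P1=NH0
Op 6: best P0=NH0 P1=NH0
Op 7: best P0=NH0 P1=NH0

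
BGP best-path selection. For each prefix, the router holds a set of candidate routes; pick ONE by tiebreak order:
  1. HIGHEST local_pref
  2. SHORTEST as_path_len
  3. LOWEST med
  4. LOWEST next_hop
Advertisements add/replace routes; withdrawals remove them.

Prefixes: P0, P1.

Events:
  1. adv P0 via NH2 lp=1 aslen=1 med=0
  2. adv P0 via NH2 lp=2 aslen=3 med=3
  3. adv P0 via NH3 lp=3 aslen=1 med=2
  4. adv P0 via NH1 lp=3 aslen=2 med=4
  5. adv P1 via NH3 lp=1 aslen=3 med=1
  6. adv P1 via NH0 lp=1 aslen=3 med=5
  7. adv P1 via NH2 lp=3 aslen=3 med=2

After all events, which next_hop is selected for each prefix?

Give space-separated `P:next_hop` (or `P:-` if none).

Op 1: best P0=NH2 P1=-
Op 2: best P0=NH2 P1=-
Op 3: best P0=NH3 P1=-
Op 4: best P0=NH3 P1=-
Op 5: best P0=NH3 P1=NH3
Op 6: best P0=NH3 P1=NH3
Op 7: best P0=NH3 P1=NH2

Answer: P0:NH3 P1:NH2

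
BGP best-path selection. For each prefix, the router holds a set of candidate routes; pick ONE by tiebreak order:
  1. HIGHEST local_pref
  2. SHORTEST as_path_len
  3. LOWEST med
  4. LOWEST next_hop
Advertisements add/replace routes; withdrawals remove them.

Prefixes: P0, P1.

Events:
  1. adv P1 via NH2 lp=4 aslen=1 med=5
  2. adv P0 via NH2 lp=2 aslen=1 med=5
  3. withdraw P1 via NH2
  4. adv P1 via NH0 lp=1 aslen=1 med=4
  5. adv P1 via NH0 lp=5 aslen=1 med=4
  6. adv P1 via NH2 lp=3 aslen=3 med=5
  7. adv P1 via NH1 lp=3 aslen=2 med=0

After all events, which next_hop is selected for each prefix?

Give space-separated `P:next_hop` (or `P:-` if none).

Answer: P0:NH2 P1:NH0

Derivation:
Op 1: best P0=- P1=NH2
Op 2: best P0=NH2 P1=NH2
Op 3: best P0=NH2 P1=-
Op 4: best P0=NH2 P1=NH0
Op 5: best P0=NH2 P1=NH0
Op 6: best P0=NH2 P1=NH0
Op 7: best P0=NH2 P1=NH0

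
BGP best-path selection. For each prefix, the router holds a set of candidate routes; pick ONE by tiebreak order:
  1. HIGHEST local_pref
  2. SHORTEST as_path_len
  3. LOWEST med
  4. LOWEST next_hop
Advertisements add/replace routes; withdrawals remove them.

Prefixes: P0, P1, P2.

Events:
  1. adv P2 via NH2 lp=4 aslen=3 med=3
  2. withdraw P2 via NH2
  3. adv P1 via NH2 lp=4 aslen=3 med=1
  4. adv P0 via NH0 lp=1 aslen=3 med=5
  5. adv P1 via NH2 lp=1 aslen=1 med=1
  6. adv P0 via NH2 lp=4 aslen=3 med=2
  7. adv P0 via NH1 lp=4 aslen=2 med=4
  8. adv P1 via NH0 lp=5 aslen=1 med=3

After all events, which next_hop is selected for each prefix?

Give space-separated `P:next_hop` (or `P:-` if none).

Op 1: best P0=- P1=- P2=NH2
Op 2: best P0=- P1=- P2=-
Op 3: best P0=- P1=NH2 P2=-
Op 4: best P0=NH0 P1=NH2 P2=-
Op 5: best P0=NH0 P1=NH2 P2=-
Op 6: best P0=NH2 P1=NH2 P2=-
Op 7: best P0=NH1 P1=NH2 P2=-
Op 8: best P0=NH1 P1=NH0 P2=-

Answer: P0:NH1 P1:NH0 P2:-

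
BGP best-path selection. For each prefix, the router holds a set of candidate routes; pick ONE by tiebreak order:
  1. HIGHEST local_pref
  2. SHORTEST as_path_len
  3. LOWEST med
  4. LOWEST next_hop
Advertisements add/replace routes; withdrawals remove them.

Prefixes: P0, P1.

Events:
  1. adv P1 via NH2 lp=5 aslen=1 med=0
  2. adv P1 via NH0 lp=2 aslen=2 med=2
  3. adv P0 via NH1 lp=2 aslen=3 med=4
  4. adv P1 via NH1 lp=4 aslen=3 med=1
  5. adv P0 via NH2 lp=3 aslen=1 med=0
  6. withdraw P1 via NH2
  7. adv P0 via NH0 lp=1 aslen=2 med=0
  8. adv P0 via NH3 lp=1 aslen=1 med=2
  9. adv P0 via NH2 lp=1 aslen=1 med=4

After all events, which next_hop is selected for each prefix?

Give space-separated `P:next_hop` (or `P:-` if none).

Answer: P0:NH1 P1:NH1

Derivation:
Op 1: best P0=- P1=NH2
Op 2: best P0=- P1=NH2
Op 3: best P0=NH1 P1=NH2
Op 4: best P0=NH1 P1=NH2
Op 5: best P0=NH2 P1=NH2
Op 6: best P0=NH2 P1=NH1
Op 7: best P0=NH2 P1=NH1
Op 8: best P0=NH2 P1=NH1
Op 9: best P0=NH1 P1=NH1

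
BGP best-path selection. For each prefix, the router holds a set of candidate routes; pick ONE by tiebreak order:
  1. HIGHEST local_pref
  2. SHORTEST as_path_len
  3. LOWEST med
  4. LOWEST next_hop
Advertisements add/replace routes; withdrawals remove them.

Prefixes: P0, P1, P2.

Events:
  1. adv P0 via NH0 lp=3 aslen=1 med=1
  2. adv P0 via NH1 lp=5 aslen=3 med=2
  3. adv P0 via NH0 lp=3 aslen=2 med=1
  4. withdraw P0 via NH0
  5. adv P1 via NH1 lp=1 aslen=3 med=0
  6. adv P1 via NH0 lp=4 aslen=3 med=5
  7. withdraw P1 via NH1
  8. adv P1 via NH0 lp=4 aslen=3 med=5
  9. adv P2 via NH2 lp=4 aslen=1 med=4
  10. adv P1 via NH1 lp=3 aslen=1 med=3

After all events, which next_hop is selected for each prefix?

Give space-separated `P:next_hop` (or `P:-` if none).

Answer: P0:NH1 P1:NH0 P2:NH2

Derivation:
Op 1: best P0=NH0 P1=- P2=-
Op 2: best P0=NH1 P1=- P2=-
Op 3: best P0=NH1 P1=- P2=-
Op 4: best P0=NH1 P1=- P2=-
Op 5: best P0=NH1 P1=NH1 P2=-
Op 6: best P0=NH1 P1=NH0 P2=-
Op 7: best P0=NH1 P1=NH0 P2=-
Op 8: best P0=NH1 P1=NH0 P2=-
Op 9: best P0=NH1 P1=NH0 P2=NH2
Op 10: best P0=NH1 P1=NH0 P2=NH2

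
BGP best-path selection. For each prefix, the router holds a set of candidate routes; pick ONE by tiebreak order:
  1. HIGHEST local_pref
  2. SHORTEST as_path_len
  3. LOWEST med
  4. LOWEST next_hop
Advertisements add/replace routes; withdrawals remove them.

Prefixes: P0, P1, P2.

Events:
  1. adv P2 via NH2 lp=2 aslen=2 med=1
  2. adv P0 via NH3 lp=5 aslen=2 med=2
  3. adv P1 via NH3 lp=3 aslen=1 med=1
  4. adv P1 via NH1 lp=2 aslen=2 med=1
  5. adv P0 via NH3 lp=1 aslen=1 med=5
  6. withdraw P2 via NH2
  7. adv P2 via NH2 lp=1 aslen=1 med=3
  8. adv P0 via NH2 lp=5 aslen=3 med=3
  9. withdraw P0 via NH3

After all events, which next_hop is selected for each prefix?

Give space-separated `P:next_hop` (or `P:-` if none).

Answer: P0:NH2 P1:NH3 P2:NH2

Derivation:
Op 1: best P0=- P1=- P2=NH2
Op 2: best P0=NH3 P1=- P2=NH2
Op 3: best P0=NH3 P1=NH3 P2=NH2
Op 4: best P0=NH3 P1=NH3 P2=NH2
Op 5: best P0=NH3 P1=NH3 P2=NH2
Op 6: best P0=NH3 P1=NH3 P2=-
Op 7: best P0=NH3 P1=NH3 P2=NH2
Op 8: best P0=NH2 P1=NH3 P2=NH2
Op 9: best P0=NH2 P1=NH3 P2=NH2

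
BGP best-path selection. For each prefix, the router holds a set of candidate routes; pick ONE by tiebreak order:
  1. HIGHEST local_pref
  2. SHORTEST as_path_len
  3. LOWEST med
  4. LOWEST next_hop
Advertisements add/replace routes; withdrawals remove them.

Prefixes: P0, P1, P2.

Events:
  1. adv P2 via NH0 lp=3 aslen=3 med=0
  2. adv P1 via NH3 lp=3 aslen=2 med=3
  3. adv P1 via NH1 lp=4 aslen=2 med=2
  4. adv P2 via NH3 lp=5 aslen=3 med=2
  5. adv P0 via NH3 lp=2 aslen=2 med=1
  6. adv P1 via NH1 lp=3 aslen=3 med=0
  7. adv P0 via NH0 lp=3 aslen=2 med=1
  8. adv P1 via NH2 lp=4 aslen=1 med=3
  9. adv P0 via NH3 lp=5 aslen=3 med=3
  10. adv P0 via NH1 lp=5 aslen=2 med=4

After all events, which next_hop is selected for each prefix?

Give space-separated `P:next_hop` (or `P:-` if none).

Op 1: best P0=- P1=- P2=NH0
Op 2: best P0=- P1=NH3 P2=NH0
Op 3: best P0=- P1=NH1 P2=NH0
Op 4: best P0=- P1=NH1 P2=NH3
Op 5: best P0=NH3 P1=NH1 P2=NH3
Op 6: best P0=NH3 P1=NH3 P2=NH3
Op 7: best P0=NH0 P1=NH3 P2=NH3
Op 8: best P0=NH0 P1=NH2 P2=NH3
Op 9: best P0=NH3 P1=NH2 P2=NH3
Op 10: best P0=NH1 P1=NH2 P2=NH3

Answer: P0:NH1 P1:NH2 P2:NH3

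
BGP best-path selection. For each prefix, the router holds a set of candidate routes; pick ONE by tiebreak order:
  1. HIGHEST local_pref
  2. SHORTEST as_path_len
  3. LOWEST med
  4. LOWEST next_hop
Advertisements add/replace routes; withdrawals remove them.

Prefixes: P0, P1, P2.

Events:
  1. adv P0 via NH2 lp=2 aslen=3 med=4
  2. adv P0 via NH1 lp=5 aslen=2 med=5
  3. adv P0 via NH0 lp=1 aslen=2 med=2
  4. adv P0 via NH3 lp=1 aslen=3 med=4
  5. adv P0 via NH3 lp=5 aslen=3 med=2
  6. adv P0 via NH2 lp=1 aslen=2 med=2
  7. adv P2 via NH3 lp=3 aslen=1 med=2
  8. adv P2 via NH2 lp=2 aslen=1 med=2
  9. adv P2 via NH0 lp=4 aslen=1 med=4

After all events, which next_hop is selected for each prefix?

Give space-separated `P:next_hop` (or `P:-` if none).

Answer: P0:NH1 P1:- P2:NH0

Derivation:
Op 1: best P0=NH2 P1=- P2=-
Op 2: best P0=NH1 P1=- P2=-
Op 3: best P0=NH1 P1=- P2=-
Op 4: best P0=NH1 P1=- P2=-
Op 5: best P0=NH1 P1=- P2=-
Op 6: best P0=NH1 P1=- P2=-
Op 7: best P0=NH1 P1=- P2=NH3
Op 8: best P0=NH1 P1=- P2=NH3
Op 9: best P0=NH1 P1=- P2=NH0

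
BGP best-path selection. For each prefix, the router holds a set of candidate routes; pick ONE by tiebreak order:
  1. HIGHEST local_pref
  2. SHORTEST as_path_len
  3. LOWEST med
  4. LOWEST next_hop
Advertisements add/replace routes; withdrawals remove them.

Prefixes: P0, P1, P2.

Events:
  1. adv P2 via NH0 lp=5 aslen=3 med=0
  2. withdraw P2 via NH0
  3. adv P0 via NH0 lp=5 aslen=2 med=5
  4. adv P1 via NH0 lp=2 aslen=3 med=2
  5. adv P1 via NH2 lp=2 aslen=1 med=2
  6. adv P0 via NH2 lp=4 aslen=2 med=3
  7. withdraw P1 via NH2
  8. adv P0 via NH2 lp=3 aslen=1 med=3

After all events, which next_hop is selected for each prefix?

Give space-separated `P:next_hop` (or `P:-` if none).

Answer: P0:NH0 P1:NH0 P2:-

Derivation:
Op 1: best P0=- P1=- P2=NH0
Op 2: best P0=- P1=- P2=-
Op 3: best P0=NH0 P1=- P2=-
Op 4: best P0=NH0 P1=NH0 P2=-
Op 5: best P0=NH0 P1=NH2 P2=-
Op 6: best P0=NH0 P1=NH2 P2=-
Op 7: best P0=NH0 P1=NH0 P2=-
Op 8: best P0=NH0 P1=NH0 P2=-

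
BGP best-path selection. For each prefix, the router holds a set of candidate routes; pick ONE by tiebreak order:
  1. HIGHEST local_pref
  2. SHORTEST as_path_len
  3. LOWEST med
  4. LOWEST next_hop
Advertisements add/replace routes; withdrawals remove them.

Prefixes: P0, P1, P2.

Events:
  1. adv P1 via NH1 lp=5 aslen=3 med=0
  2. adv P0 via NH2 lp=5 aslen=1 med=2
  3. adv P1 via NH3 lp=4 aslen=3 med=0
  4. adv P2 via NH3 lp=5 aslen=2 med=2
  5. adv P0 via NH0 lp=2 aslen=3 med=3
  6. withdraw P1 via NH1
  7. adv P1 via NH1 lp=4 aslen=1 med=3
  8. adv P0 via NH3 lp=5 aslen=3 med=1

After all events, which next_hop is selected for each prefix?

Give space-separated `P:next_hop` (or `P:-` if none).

Answer: P0:NH2 P1:NH1 P2:NH3

Derivation:
Op 1: best P0=- P1=NH1 P2=-
Op 2: best P0=NH2 P1=NH1 P2=-
Op 3: best P0=NH2 P1=NH1 P2=-
Op 4: best P0=NH2 P1=NH1 P2=NH3
Op 5: best P0=NH2 P1=NH1 P2=NH3
Op 6: best P0=NH2 P1=NH3 P2=NH3
Op 7: best P0=NH2 P1=NH1 P2=NH3
Op 8: best P0=NH2 P1=NH1 P2=NH3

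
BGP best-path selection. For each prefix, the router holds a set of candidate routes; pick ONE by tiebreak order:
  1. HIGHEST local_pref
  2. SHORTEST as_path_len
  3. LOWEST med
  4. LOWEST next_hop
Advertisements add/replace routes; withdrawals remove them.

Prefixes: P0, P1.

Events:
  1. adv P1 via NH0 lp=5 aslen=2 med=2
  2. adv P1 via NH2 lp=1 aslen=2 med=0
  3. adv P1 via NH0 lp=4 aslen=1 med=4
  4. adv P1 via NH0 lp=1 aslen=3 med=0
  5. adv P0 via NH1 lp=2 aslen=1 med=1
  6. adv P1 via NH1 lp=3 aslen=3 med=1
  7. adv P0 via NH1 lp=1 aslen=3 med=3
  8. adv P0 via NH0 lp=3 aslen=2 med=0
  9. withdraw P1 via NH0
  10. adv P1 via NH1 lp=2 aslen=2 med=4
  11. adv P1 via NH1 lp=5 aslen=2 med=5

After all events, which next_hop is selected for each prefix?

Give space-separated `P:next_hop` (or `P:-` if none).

Answer: P0:NH0 P1:NH1

Derivation:
Op 1: best P0=- P1=NH0
Op 2: best P0=- P1=NH0
Op 3: best P0=- P1=NH0
Op 4: best P0=- P1=NH2
Op 5: best P0=NH1 P1=NH2
Op 6: best P0=NH1 P1=NH1
Op 7: best P0=NH1 P1=NH1
Op 8: best P0=NH0 P1=NH1
Op 9: best P0=NH0 P1=NH1
Op 10: best P0=NH0 P1=NH1
Op 11: best P0=NH0 P1=NH1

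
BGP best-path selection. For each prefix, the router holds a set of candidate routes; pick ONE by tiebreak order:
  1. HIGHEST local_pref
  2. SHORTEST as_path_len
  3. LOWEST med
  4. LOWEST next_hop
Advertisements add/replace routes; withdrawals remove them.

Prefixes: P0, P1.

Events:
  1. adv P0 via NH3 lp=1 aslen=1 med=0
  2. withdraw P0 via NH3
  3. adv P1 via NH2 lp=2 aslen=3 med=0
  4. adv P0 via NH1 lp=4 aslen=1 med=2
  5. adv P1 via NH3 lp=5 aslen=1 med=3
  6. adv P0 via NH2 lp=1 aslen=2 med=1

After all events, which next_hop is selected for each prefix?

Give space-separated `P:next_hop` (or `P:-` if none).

Answer: P0:NH1 P1:NH3

Derivation:
Op 1: best P0=NH3 P1=-
Op 2: best P0=- P1=-
Op 3: best P0=- P1=NH2
Op 4: best P0=NH1 P1=NH2
Op 5: best P0=NH1 P1=NH3
Op 6: best P0=NH1 P1=NH3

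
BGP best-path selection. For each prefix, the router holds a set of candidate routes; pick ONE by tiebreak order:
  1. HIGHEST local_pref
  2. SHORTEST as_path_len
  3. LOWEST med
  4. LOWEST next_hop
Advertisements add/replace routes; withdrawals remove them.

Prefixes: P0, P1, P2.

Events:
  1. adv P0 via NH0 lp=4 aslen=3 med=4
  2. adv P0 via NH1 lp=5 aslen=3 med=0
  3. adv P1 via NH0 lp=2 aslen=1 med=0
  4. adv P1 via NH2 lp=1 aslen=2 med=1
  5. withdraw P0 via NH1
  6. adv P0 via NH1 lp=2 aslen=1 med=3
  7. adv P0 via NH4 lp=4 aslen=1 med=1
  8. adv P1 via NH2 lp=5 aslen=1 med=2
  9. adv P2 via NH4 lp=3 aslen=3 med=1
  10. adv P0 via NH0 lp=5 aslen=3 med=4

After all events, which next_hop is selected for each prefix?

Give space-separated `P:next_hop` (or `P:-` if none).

Answer: P0:NH0 P1:NH2 P2:NH4

Derivation:
Op 1: best P0=NH0 P1=- P2=-
Op 2: best P0=NH1 P1=- P2=-
Op 3: best P0=NH1 P1=NH0 P2=-
Op 4: best P0=NH1 P1=NH0 P2=-
Op 5: best P0=NH0 P1=NH0 P2=-
Op 6: best P0=NH0 P1=NH0 P2=-
Op 7: best P0=NH4 P1=NH0 P2=-
Op 8: best P0=NH4 P1=NH2 P2=-
Op 9: best P0=NH4 P1=NH2 P2=NH4
Op 10: best P0=NH0 P1=NH2 P2=NH4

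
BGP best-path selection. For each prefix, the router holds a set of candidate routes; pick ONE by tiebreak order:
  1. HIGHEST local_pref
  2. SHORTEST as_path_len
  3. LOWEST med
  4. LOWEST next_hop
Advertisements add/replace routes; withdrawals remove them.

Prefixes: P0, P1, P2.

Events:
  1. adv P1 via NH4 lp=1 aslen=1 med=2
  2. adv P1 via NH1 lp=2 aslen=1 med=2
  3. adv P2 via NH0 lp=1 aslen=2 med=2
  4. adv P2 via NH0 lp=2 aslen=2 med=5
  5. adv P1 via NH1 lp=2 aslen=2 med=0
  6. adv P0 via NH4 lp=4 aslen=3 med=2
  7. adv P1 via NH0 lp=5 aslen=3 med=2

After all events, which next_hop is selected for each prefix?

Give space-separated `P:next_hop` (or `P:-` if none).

Answer: P0:NH4 P1:NH0 P2:NH0

Derivation:
Op 1: best P0=- P1=NH4 P2=-
Op 2: best P0=- P1=NH1 P2=-
Op 3: best P0=- P1=NH1 P2=NH0
Op 4: best P0=- P1=NH1 P2=NH0
Op 5: best P0=- P1=NH1 P2=NH0
Op 6: best P0=NH4 P1=NH1 P2=NH0
Op 7: best P0=NH4 P1=NH0 P2=NH0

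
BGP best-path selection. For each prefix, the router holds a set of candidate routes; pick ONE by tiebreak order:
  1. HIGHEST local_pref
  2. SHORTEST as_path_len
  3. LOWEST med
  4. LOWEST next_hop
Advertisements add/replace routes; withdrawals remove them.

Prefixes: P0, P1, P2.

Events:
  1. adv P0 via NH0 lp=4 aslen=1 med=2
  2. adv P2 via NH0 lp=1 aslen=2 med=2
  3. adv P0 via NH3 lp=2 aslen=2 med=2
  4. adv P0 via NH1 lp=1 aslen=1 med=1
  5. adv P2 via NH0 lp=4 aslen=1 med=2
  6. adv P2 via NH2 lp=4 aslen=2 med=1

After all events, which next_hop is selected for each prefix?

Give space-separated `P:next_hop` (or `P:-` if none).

Op 1: best P0=NH0 P1=- P2=-
Op 2: best P0=NH0 P1=- P2=NH0
Op 3: best P0=NH0 P1=- P2=NH0
Op 4: best P0=NH0 P1=- P2=NH0
Op 5: best P0=NH0 P1=- P2=NH0
Op 6: best P0=NH0 P1=- P2=NH0

Answer: P0:NH0 P1:- P2:NH0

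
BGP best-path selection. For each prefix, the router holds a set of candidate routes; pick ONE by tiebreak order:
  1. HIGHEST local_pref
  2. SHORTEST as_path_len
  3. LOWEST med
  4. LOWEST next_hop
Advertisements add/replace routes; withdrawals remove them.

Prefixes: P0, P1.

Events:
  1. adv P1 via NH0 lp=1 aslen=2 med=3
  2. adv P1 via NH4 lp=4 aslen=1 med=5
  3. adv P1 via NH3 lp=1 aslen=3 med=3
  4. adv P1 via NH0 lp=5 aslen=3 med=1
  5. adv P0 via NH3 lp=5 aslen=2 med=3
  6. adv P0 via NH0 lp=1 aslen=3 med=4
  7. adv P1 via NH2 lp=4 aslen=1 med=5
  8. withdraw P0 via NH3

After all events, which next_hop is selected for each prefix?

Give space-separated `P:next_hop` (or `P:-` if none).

Op 1: best P0=- P1=NH0
Op 2: best P0=- P1=NH4
Op 3: best P0=- P1=NH4
Op 4: best P0=- P1=NH0
Op 5: best P0=NH3 P1=NH0
Op 6: best P0=NH3 P1=NH0
Op 7: best P0=NH3 P1=NH0
Op 8: best P0=NH0 P1=NH0

Answer: P0:NH0 P1:NH0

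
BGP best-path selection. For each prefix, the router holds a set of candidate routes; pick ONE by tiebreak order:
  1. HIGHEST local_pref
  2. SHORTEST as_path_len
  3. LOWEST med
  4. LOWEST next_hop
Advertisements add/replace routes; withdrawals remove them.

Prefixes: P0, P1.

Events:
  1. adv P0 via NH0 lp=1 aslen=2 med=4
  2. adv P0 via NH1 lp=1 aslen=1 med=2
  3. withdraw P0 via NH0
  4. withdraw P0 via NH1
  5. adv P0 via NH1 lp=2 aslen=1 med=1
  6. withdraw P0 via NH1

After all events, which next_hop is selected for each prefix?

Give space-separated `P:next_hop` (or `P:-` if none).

Answer: P0:- P1:-

Derivation:
Op 1: best P0=NH0 P1=-
Op 2: best P0=NH1 P1=-
Op 3: best P0=NH1 P1=-
Op 4: best P0=- P1=-
Op 5: best P0=NH1 P1=-
Op 6: best P0=- P1=-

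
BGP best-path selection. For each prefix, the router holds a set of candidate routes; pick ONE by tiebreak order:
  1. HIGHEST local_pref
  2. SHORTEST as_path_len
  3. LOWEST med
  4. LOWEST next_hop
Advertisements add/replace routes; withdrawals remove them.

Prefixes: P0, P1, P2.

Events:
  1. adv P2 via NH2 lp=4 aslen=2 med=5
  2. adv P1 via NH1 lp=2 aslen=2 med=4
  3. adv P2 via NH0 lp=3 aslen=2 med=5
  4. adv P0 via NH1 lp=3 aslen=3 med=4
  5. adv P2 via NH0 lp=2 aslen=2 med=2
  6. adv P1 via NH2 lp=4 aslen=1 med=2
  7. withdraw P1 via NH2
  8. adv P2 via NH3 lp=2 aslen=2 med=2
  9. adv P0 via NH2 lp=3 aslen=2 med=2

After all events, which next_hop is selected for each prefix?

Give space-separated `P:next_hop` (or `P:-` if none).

Answer: P0:NH2 P1:NH1 P2:NH2

Derivation:
Op 1: best P0=- P1=- P2=NH2
Op 2: best P0=- P1=NH1 P2=NH2
Op 3: best P0=- P1=NH1 P2=NH2
Op 4: best P0=NH1 P1=NH1 P2=NH2
Op 5: best P0=NH1 P1=NH1 P2=NH2
Op 6: best P0=NH1 P1=NH2 P2=NH2
Op 7: best P0=NH1 P1=NH1 P2=NH2
Op 8: best P0=NH1 P1=NH1 P2=NH2
Op 9: best P0=NH2 P1=NH1 P2=NH2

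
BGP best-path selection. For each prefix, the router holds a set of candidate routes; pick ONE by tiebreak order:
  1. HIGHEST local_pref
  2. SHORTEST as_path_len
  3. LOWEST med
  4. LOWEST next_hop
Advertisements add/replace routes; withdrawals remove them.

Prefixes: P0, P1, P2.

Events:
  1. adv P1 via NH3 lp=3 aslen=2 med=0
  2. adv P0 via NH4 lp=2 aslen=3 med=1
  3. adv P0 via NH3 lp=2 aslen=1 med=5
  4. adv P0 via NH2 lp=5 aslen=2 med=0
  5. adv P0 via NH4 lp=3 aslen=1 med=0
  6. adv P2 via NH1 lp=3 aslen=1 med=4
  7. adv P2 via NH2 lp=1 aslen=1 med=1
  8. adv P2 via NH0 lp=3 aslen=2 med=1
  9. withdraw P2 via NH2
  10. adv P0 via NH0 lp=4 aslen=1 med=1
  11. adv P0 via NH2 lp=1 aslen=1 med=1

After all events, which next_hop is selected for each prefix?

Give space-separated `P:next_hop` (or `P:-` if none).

Answer: P0:NH0 P1:NH3 P2:NH1

Derivation:
Op 1: best P0=- P1=NH3 P2=-
Op 2: best P0=NH4 P1=NH3 P2=-
Op 3: best P0=NH3 P1=NH3 P2=-
Op 4: best P0=NH2 P1=NH3 P2=-
Op 5: best P0=NH2 P1=NH3 P2=-
Op 6: best P0=NH2 P1=NH3 P2=NH1
Op 7: best P0=NH2 P1=NH3 P2=NH1
Op 8: best P0=NH2 P1=NH3 P2=NH1
Op 9: best P0=NH2 P1=NH3 P2=NH1
Op 10: best P0=NH2 P1=NH3 P2=NH1
Op 11: best P0=NH0 P1=NH3 P2=NH1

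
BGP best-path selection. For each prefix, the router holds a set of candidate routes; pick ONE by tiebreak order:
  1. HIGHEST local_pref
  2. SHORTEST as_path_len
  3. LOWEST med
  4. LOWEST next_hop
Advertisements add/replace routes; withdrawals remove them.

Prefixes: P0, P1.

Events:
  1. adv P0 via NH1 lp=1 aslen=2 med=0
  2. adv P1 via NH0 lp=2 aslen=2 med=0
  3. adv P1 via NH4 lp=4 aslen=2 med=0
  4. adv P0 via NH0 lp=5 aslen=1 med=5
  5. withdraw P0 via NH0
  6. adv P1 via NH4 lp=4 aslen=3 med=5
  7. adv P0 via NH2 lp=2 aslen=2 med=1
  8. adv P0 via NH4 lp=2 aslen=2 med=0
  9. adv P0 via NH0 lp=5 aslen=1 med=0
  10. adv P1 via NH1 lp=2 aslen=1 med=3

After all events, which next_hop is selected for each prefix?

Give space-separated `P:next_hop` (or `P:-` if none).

Op 1: best P0=NH1 P1=-
Op 2: best P0=NH1 P1=NH0
Op 3: best P0=NH1 P1=NH4
Op 4: best P0=NH0 P1=NH4
Op 5: best P0=NH1 P1=NH4
Op 6: best P0=NH1 P1=NH4
Op 7: best P0=NH2 P1=NH4
Op 8: best P0=NH4 P1=NH4
Op 9: best P0=NH0 P1=NH4
Op 10: best P0=NH0 P1=NH4

Answer: P0:NH0 P1:NH4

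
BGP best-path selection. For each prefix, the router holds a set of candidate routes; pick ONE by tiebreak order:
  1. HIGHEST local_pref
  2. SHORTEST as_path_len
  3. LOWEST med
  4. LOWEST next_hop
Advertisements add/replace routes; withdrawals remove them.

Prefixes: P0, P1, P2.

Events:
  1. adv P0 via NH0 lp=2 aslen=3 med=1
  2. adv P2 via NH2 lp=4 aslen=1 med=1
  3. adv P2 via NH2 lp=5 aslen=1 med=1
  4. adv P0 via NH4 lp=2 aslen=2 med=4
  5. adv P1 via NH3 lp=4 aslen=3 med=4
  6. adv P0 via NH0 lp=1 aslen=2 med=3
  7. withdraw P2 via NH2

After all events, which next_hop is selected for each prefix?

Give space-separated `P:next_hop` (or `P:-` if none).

Op 1: best P0=NH0 P1=- P2=-
Op 2: best P0=NH0 P1=- P2=NH2
Op 3: best P0=NH0 P1=- P2=NH2
Op 4: best P0=NH4 P1=- P2=NH2
Op 5: best P0=NH4 P1=NH3 P2=NH2
Op 6: best P0=NH4 P1=NH3 P2=NH2
Op 7: best P0=NH4 P1=NH3 P2=-

Answer: P0:NH4 P1:NH3 P2:-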